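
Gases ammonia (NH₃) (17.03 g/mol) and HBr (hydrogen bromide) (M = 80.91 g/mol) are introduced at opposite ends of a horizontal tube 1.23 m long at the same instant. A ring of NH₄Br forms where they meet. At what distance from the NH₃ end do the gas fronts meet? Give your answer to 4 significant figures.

In equal time, each gas travels a distance ∝ its rate ∝ 1/√M, so d_NH₃/d_HBr = √(M_HBr/M_NH₃) = √(80.91/17.03) = 2.180.
With d_NH₃ + d_HBr = 1.23 m, d_HBr = 1.23/(1 + 2.180) = 0.3868 m.
d_NH₃ = 1.23 − 0.3868 = 0.8432 m.

0.8432 m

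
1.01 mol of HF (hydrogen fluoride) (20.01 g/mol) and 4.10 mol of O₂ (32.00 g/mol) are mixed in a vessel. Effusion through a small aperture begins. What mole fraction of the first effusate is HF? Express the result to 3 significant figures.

0.238

Effusion rate of each component ∝ n_i/√M_i (partial pressure × 1/√M).
So x_HF in the escaping gas = (n_HF/√M_HF) / Σ(n_i/√M_i)
= (1.01/√20.01) / (1.01/√20.01 + 4.10/√32.00) = 0.2258/(0.2258 + 0.7248) = 0.238.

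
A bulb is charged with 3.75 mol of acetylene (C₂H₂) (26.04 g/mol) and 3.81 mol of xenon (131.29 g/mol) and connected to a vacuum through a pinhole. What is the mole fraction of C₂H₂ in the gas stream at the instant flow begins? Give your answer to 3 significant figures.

0.688

The effusion rate of species i is ∝ p_i/√M_i ∝ n_i/√M_i.
x_C₂H₂(eff) = (n_C₂H₂/√M_C₂H₂) / (n_C₂H₂/√M_C₂H₂ + n_Xe/√M_Xe)
= (3.75/√26.04) / (3.75/√26.04 + 3.81/√131.29) = 0.7349/(0.7349 + 0.3325) = 0.688.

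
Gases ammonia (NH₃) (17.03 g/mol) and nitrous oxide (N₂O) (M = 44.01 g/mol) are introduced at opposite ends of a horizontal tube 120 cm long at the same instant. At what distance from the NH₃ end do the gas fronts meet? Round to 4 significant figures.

73.98 cm

The fronts meet when d_NH₃ + d_N₂O = L with d_NH₃/d_N₂O = √(M_N₂O/M_NH₃) (Graham's law). Here √(M_N₂O/M_NH₃) = √(44.01/17.03) = 1.608.
With d_NH₃ + d_N₂O = 120 cm, d_N₂O = 120/(1 + 1.608) = 46.02 cm.
d_NH₃ = 120 − 46.02 = 73.98 cm.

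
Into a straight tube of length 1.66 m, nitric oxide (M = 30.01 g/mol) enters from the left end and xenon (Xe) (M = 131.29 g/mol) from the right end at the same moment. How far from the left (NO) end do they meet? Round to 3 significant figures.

1.12 m

Graham's law gives d_NO/d_Xe = rate_NO/rate_Xe = √(M_Xe/M_NO) = √(131.29/30.01) = 2.092.
With d_NO + d_Xe = 1.66 m, d_Xe = 1.66/(1 + 2.092) = 0.5369 m.
d_NO = 1.66 − 0.5369 = 1.12 m.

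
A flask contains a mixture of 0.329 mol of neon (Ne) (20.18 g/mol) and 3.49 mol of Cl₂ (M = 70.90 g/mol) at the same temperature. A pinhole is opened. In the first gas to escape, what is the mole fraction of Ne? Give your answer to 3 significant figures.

0.150

Each component's effusion rate ∝ (its partial pressure)·(1/√M) ∝ n_i/√M_i.
x_Ne(eff) = (n_Ne/√M_Ne) / (n_Ne/√M_Ne + n_Cl₂/√M_Cl₂)
= (0.329/√20.18) / (0.329/√20.18 + 3.49/√70.90) = 0.07324/(0.07324 + 0.4145) = 0.150.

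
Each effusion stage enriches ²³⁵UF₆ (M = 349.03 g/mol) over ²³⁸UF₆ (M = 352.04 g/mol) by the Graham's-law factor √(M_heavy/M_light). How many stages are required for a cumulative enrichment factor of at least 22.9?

Per stage α = (352.04/349.03)^(1/2) = 1.00862^0.5, giving ln α = 0.004293.
Need α^N ≥ 22.9 ⇒ N ≥ ln(22.9) / ln α = 3.131 / 0.004293 = 729.28.
Rounding up, N = 730 stages.

730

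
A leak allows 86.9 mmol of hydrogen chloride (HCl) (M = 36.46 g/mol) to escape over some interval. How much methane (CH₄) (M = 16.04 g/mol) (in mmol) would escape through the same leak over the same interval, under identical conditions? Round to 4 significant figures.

131.0 mmol

By Graham's law, rate_CH₄/rate_HCl = √(M_HCl/M_CH₄) = √(36.46/16.04) = √2.273 = 1.508.
So the amount for CH₄ is 86.9 × 1.508 = 131.0 mmol.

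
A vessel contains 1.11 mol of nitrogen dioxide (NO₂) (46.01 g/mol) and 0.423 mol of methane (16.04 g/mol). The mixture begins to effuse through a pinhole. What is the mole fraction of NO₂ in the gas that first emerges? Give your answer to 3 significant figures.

Rate_i ∝ x_i/√M_i (Graham's law weighted by mole fraction), so the effusate composition follows n_i/√M_i.
So x_NO₂ in the escaping gas = (n_NO₂/√M_NO₂) / Σ(n_i/√M_i)
= (1.11/√46.01) / (1.11/√46.01 + 0.423/√16.04) = 0.1636/(0.1636 + 0.1056) = 0.608.

0.608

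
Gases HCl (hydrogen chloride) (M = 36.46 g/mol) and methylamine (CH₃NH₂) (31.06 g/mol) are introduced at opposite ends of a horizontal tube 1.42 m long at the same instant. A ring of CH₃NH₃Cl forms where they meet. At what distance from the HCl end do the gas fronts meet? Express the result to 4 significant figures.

The fronts meet when d_HCl + d_CH₃NH₂ = L with d_HCl/d_CH₃NH₂ = √(M_CH₃NH₂/M_HCl) (Graham's law). Here √(M_CH₃NH₂/M_HCl) = √(31.06/36.46) = 0.9230.
With d_HCl + d_CH₃NH₂ = 1.42 m, d_CH₃NH₂ = 1.42/(1 + 0.9230) = 0.7384 m.
d_HCl = 1.42 − 0.7384 = 0.6816 m.

0.6816 m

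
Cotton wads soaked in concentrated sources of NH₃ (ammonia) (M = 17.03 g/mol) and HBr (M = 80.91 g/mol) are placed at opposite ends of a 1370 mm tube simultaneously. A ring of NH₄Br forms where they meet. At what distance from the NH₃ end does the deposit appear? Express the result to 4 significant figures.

Graham's law gives d_NH₃/d_HBr = rate_NH₃/rate_HBr = √(M_HBr/M_NH₃) = √(80.91/17.03) = 2.180.
With d_NH₃ + d_HBr = 1370 mm, d_HBr = 1370/(1 + 2.180) = 430.9 mm.
d_NH₃ = 1370 − 430.9 = 939.1 mm.

939.1 mm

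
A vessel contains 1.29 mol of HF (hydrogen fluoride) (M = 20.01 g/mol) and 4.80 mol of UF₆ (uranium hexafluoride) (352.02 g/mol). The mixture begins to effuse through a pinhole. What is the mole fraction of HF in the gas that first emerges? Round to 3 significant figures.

The effusion rate of species i is ∝ p_i/√M_i ∝ n_i/√M_i.
x_HF(eff) = (n_HF/√M_HF) / (n_HF/√M_HF + n_UF₆/√M_UF₆)
= (1.29/√20.01) / (1.29/√20.01 + 4.80/√352.02) = 0.2884/(0.2884 + 0.2558) = 0.530.

0.530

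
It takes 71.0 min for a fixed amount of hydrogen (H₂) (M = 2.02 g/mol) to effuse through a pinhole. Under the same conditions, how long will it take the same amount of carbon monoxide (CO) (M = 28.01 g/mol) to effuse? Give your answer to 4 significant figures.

264.4 min

Since effusion rate ∝ 1/√M, t_CO/t_H₂ = √(M_CO/M_H₂) = √(28.01/2.02) = √13.87 = 3.724.
So the time for CO is 71.0 × 3.724 = 264.4 min.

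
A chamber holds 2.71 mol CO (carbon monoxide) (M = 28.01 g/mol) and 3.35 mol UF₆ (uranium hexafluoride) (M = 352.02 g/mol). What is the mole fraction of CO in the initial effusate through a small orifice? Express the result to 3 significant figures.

Each component's effusion rate ∝ (its partial pressure)·(1/√M) ∝ n_i/√M_i.
Mole fraction of CO in the effusate = (n_CO/√M_CO) / (n_CO/√M_CO + n_UF₆/√M_UF₆)
= (2.71/√28.01) / (2.71/√28.01 + 3.35/√352.02) = 0.5121/(0.5121 + 0.1786) = 0.741.

0.741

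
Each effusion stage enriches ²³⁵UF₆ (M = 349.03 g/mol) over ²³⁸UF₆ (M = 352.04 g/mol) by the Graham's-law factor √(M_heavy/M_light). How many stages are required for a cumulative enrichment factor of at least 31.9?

807

With α = √(352.04/349.03) per stage, ln α = ½ ln(1.00862) = 0.004293.
Need α^N ≥ 31.9 ⇒ N ≥ ln(31.9) / ln α = 3.463 / 0.004293 = 806.48.
Rounding up, N = 807 stages.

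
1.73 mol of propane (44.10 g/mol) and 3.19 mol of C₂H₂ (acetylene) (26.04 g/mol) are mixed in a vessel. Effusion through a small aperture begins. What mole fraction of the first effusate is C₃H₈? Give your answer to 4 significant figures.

0.2942

Rate_i ∝ x_i/√M_i (Graham's law weighted by mole fraction), so the effusate composition follows n_i/√M_i.
Mole fraction of C₃H₈ in the effusate = (n_C₃H₈/√M_C₃H₈) / (n_C₃H₈/√M_C₃H₈ + n_C₂H₂/√M_C₂H₂)
= (1.73/√44.10) / (1.73/√44.10 + 3.19/√26.04) = 0.2605/(0.2605 + 0.6251) = 0.2942.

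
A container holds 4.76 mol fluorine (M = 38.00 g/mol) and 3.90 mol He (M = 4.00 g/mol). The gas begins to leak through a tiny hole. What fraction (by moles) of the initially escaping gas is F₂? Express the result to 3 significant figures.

Effusion rate of each component ∝ n_i/√M_i (partial pressure × 1/√M).
x_F₂(eff) = (n_F₂/√M_F₂) / (n_F₂/√M_F₂ + n_He/√M_He)
= (4.76/√38.00) / (4.76/√38.00 + 3.90/√4.00) = 0.7722/(0.7722 + 1.950) = 0.284.

0.284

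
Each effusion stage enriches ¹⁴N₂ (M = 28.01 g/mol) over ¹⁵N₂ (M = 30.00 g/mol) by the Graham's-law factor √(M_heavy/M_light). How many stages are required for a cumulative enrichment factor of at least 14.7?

Single-stage factor α = √(30.00/28.01), so ln α = ½ ln(1.07105) = 0.03432.
Need α^N ≥ 14.7 ⇒ N ≥ ln(14.7) / ln α = 2.688 / 0.03432 = 78.32.
So at least 79 stages are needed.

79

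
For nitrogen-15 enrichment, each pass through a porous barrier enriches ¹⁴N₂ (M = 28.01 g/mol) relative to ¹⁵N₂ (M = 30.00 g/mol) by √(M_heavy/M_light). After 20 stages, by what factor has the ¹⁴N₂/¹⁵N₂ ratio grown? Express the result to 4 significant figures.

1.986

After 20 stages the ratio has grown by (√(30.00/28.01))^20 = (30.00/28.01)^(20/2).
= 1.07105^10 = 1.986.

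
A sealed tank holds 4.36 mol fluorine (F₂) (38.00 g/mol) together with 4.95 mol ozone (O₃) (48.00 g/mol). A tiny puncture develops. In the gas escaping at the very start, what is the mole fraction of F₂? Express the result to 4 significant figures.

0.4975

Rate_i ∝ x_i/√M_i (Graham's law weighted by mole fraction), so the effusate composition follows n_i/√M_i.
So x_F₂ in the escaping gas = (n_F₂/√M_F₂) / Σ(n_i/√M_i)
= (4.36/√38.00) / (4.36/√38.00 + 4.95/√48.00) = 0.7073/(0.7073 + 0.7145) = 0.4975.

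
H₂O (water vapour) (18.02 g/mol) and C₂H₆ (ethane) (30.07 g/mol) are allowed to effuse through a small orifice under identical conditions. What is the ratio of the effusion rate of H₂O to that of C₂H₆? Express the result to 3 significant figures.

Since effusion rate ∝ 1/√M, rate_H₂O/rate_C₂H₆ = √(M_C₂H₆/M_H₂O) = √(30.07/18.02) = √1.669 = 1.29.

1.29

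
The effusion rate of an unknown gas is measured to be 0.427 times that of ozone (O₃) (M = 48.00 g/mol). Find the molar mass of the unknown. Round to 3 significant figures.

263 g/mol

Graham's law gives rate_X/rate_O₃ = √(M_O₃/M_X).
0.427 = √(48.00/M_X)
M_X = 48.00 / 0.427² = 48.00 / 0.1823 = 263 g/mol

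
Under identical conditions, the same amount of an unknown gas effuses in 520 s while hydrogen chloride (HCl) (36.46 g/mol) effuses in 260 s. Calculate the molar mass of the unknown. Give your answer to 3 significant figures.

Graham's law gives t_X/t_HCl = √(M_X/M_HCl).
520/260 = 2.000 = √(M_X/36.46)
M_X = 36.46 × 2.000² = 36.46 × 4.000 = 146 g/mol

146 g/mol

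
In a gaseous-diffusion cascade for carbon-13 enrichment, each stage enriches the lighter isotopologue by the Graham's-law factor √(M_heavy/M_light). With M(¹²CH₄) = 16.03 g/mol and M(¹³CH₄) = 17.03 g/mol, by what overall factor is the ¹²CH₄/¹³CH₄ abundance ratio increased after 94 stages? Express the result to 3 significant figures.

17.2

Overall factor = α^94 with α = √(17.03/16.03), i.e. (17.03/16.03)^(94/2).
= 1.06238^47 = 17.2.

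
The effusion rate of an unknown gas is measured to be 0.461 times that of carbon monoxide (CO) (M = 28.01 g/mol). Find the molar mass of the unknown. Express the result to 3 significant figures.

132 g/mol

By Graham's law, rate_X/rate_CO = √(M_CO/M_X).
0.461 = √(28.01/M_X)
M_X = 28.01 / 0.461² = 28.01 / 0.2125 = 132 g/mol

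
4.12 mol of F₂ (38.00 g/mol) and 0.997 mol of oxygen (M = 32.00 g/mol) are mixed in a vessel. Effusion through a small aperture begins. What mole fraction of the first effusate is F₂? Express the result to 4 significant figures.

0.7913

The effusion rate of species i is ∝ p_i/√M_i ∝ n_i/√M_i.
So x_F₂ in the escaping gas = (n_F₂/√M_F₂) / Σ(n_i/√M_i)
= (4.12/√38.00) / (4.12/√38.00 + 0.997/√32.00) = 0.6684/(0.6684 + 0.1762) = 0.7913.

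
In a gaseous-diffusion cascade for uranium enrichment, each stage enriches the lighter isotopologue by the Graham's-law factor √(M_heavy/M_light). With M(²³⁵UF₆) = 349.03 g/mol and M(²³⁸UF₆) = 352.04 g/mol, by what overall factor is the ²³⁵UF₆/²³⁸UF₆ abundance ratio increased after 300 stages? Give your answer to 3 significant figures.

3.63

The single-stage factor is √(M_heavy/M_light), so 300 stages give [√(352.04/349.03)]^300 = (352.04/349.03)^(300/2).
= 1.00862^150 = 3.63.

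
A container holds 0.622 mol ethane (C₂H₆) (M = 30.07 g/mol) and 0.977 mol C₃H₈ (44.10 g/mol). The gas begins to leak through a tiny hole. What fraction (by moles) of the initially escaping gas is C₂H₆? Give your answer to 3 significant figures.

Effusion rate of each component ∝ n_i/√M_i (partial pressure × 1/√M).
x_C₂H₆(eff) = (n_C₂H₆/√M_C₂H₆) / (n_C₂H₆/√M_C₂H₆ + n_C₃H₈/√M_C₃H₈)
= (0.622/√30.07) / (0.622/√30.07 + 0.977/√44.10) = 0.1134/(0.1134 + 0.1471) = 0.435.

0.435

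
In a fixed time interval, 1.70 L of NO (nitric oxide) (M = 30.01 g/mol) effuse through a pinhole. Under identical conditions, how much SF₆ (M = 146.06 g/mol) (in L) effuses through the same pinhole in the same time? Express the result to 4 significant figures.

Using Graham's law: rate_SF₆/rate_NO = √(M_NO/M_SF₆) = √(30.01/146.06) = √0.2055 = 0.4533.
So the volume for SF₆ is 1.70 × 0.4533 = 0.7706 L.

0.7706 L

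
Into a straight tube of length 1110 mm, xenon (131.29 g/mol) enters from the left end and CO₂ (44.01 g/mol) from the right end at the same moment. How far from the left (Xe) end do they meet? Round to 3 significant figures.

407 mm

Graham's law gives d_Xe/d_CO₂ = rate_Xe/rate_CO₂ = √(M_CO₂/M_Xe) = √(44.01/131.29) = 0.5790.
With d_Xe + d_CO₂ = 1110 mm, d_CO₂ = 1110/(1 + 0.5790) = 703.0 mm.
d_Xe = 1110 − 703.0 = 407 mm.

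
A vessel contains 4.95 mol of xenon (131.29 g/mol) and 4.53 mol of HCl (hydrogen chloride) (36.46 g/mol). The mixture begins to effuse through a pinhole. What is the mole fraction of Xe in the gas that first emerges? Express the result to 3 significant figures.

0.365

The effusion rate of species i is ∝ p_i/√M_i ∝ n_i/√M_i.
x_Xe(eff) = (n_Xe/√M_Xe) / (n_Xe/√M_Xe + n_HCl/√M_HCl)
= (4.95/√131.29) / (4.95/√131.29 + 4.53/√36.46) = 0.4320/(0.4320 + 0.7502) = 0.365.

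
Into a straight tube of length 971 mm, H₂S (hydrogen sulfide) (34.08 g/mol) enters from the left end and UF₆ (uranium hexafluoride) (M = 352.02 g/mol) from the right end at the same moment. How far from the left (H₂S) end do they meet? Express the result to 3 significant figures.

Distances travelled in equal time are proportional to diffusion rates, so d_H₂S/d_UF₆ = √(M_UF₆/M_H₂S) = √(352.02/34.08) = 3.214.
With d_H₂S + d_UF₆ = 971 mm, d_UF₆ = 971/(1 + 3.214) = 230.4 mm.
d_H₂S = 971 − 230.4 = 741 mm.

741 mm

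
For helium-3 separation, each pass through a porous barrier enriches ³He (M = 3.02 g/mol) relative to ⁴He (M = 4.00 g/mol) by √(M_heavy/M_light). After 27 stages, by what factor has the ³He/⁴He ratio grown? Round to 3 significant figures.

44.4

The single-stage factor is √(M_heavy/M_light), so 27 stages give [√(4.00/3.02)]^27 = (4.00/3.02)^(27/2).
= 1.32450^(27/2) = 44.4.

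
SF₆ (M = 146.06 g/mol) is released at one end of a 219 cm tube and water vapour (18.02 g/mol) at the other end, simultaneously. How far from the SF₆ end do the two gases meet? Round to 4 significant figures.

56.93 cm

Distances travelled in equal time are proportional to diffusion rates, so d_SF₆/d_H₂O = √(M_H₂O/M_SF₆) = √(18.02/146.06) = 0.3512.
With d_SF₆ + d_H₂O = 219 cm, d_H₂O = 219/(1 + 0.3512) = 162.1 cm.
d_SF₆ = 219 − 162.1 = 56.93 cm.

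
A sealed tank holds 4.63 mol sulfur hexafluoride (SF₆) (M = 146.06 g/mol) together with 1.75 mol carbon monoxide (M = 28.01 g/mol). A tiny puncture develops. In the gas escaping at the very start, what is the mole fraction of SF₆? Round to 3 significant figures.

Rate_i ∝ x_i/√M_i (Graham's law weighted by mole fraction), so the effusate composition follows n_i/√M_i.
So x_SF₆ in the escaping gas = (n_SF₆/√M_SF₆) / Σ(n_i/√M_i)
= (4.63/√146.06) / (4.63/√146.06 + 1.75/√28.01) = 0.3831/(0.3831 + 0.3307) = 0.537.

0.537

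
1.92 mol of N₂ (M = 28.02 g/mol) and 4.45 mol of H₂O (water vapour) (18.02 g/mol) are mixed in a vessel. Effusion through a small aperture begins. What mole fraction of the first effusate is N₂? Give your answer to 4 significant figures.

0.2571

Rate_i ∝ x_i/√M_i (Graham's law weighted by mole fraction), so the effusate composition follows n_i/√M_i.
Mole fraction of N₂ in the effusate = (n_N₂/√M_N₂) / (n_N₂/√M_N₂ + n_H₂O/√M_H₂O)
= (1.92/√28.02) / (1.92/√28.02 + 4.45/√18.02) = 0.3627/(0.3627 + 1.048) = 0.2571.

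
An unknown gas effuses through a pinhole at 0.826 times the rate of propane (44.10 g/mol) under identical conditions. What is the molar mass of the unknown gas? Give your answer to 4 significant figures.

By Graham's law, rate_X/rate_C₃H₈ = √(M_C₃H₈/M_X).
0.826 = √(44.10/M_X)
M_X = 44.10 / 0.826² = 44.10 / 0.6823 = 64.64 g/mol

64.64 g/mol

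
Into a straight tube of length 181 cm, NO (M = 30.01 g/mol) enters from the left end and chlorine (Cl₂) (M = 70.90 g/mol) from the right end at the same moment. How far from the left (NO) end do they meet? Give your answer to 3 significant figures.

110 cm

In equal time, each gas travels a distance ∝ its rate ∝ 1/√M, so d_NO/d_Cl₂ = √(M_Cl₂/M_NO) = √(70.90/30.01) = 1.537.
With d_NO + d_Cl₂ = 181 cm, d_Cl₂ = 181/(1 + 1.537) = 71.34 cm.
d_NO = 181 − 71.34 = 110 cm.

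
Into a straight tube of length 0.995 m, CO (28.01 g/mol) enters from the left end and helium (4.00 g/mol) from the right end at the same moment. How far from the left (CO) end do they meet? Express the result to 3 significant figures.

0.273 m

Graham's law gives d_CO/d_He = rate_CO/rate_He = √(M_He/M_CO) = √(4.00/28.01) = 0.3779.
With d_CO + d_He = 0.995 m, d_He = 0.995/(1 + 0.3779) = 0.7221 m.
d_CO = 0.995 − 0.7221 = 0.273 m.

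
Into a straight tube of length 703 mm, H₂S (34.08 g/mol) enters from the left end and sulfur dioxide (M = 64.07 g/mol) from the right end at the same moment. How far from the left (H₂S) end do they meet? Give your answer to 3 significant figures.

407 mm

Distances travelled in equal time are proportional to diffusion rates, so d_H₂S/d_SO₂ = √(M_SO₂/M_H₂S) = √(64.07/34.08) = 1.371.
With d_H₂S + d_SO₂ = 703 mm, d_SO₂ = 703/(1 + 1.371) = 296.5 mm.
d_H₂S = 703 − 296.5 = 407 mm.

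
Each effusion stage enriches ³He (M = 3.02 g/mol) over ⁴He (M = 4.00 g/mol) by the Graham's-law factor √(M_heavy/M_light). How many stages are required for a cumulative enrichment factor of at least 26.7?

Per stage α = (4.00/3.02)^(1/2) = 1.32450^0.5, giving ln α = 0.1405.
Need α^N ≥ 26.7 ⇒ N ≥ ln(26.7) / ln α = 3.285 / 0.1405 = 23.38.
Rounding up, N = 24 stages.

24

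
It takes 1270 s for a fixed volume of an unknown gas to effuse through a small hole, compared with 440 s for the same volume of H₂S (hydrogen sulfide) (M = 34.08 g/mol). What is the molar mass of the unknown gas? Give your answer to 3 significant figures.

284 g/mol

Since effusion rate ∝ 1/√M, t_X/t_H₂S = √(M_X/M_H₂S).
1270/440 = 2.886 = √(M_X/34.08)
M_X = 34.08 × 2.886² = 34.08 × 8.331 = 284 g/mol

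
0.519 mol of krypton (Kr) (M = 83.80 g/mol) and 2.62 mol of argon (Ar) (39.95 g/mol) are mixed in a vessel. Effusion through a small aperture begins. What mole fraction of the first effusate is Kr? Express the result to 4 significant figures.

0.1203

Effusion rate of each component ∝ n_i/√M_i (partial pressure × 1/√M).
Mole fraction of Kr in the effusate = (n_Kr/√M_Kr) / (n_Kr/√M_Kr + n_Ar/√M_Ar)
= (0.519/√83.80) / (0.519/√83.80 + 2.62/√39.95) = 0.05670/(0.05670 + 0.4145) = 0.1203.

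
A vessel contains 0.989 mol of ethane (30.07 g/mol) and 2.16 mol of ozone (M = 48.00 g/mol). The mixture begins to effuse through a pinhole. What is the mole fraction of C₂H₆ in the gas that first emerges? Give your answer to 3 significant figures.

0.366

Effusion rate of each component ∝ n_i/√M_i (partial pressure × 1/√M).
Mole fraction of C₂H₆ in the effusate = (n_C₂H₆/√M_C₂H₆) / (n_C₂H₆/√M_C₂H₆ + n_O₃/√M_O₃)
= (0.989/√30.07) / (0.989/√30.07 + 2.16/√48.00) = 0.1804/(0.1804 + 0.3118) = 0.366.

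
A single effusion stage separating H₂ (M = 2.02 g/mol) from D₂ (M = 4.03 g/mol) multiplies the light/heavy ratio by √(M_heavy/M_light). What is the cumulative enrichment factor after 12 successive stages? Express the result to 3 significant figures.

63.1

The single-stage factor is √(M_heavy/M_light), so 12 stages give [√(4.03/2.02)]^12 = (4.03/2.02)^(12/2).
= 1.99505^6 = 63.1.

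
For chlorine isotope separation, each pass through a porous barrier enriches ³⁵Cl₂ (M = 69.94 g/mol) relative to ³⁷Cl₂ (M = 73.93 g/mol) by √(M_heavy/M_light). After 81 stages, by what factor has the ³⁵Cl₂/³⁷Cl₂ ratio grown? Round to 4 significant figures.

9.459

Overall factor = α^81 with α = √(73.93/69.94), i.e. (73.93/69.94)^(81/2).
= 1.05705^(81/2) = 9.459.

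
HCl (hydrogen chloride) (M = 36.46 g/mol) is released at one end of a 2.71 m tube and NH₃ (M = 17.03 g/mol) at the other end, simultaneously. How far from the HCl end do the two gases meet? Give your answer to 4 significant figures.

Distances travelled in equal time are proportional to diffusion rates, so d_HCl/d_NH₃ = √(M_NH₃/M_HCl) = √(17.03/36.46) = 0.6834.
With d_HCl + d_NH₃ = 2.71 m, d_NH₃ = 2.71/(1 + 0.6834) = 1.610 m.
d_HCl = 2.71 − 1.610 = 1.100 m.

1.100 m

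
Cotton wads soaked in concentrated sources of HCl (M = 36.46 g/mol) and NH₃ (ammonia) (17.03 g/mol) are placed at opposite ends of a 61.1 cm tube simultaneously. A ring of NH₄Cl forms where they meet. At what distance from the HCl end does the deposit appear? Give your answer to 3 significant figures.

24.8 cm

In equal time, each gas travels a distance ∝ its rate ∝ 1/√M, so d_HCl/d_NH₃ = √(M_NH₃/M_HCl) = √(17.03/36.46) = 0.6834.
With d_HCl + d_NH₃ = 61.1 cm, d_NH₃ = 61.1/(1 + 0.6834) = 36.29 cm.
d_HCl = 61.1 − 36.29 = 24.8 cm.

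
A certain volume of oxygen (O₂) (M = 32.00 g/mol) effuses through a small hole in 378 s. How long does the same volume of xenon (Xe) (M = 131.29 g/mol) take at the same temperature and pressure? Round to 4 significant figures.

From Graham's law, t_Xe/t_O₂ = √(M_Xe/M_O₂) = √(131.29/32.00) = √4.103 = 2.026.
So the time for Xe is 378 × 2.026 = 765.7 s.

765.7 s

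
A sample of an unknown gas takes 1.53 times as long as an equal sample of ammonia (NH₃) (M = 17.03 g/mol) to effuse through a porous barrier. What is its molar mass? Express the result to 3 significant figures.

Since effusion rate ∝ 1/√M, t_X/t_NH₃ = √(M_X/M_NH₃).
1.53 = √(M_X/17.03)
M_X = 17.03 × 1.53² = 17.03 × 2.341 = 39.9 g/mol

39.9 g/mol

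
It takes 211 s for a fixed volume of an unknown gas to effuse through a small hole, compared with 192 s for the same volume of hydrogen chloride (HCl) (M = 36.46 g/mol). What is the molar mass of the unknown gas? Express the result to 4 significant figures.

44.03 g/mol

Graham's law gives t_X/t_HCl = √(M_X/M_HCl).
211/192 = 1.099 = √(M_X/36.46)
M_X = 36.46 × 1.099² = 36.46 × 1.208 = 44.03 g/mol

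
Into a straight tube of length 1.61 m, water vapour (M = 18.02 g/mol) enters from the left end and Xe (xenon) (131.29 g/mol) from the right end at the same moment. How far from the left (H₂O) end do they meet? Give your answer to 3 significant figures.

1.17 m

In equal time, each gas travels a distance ∝ its rate ∝ 1/√M, so d_H₂O/d_Xe = √(M_Xe/M_H₂O) = √(131.29/18.02) = 2.699.
With d_H₂O + d_Xe = 1.61 m, d_Xe = 1.61/(1 + 2.699) = 0.4352 m.
d_H₂O = 1.61 − 0.4352 = 1.17 m.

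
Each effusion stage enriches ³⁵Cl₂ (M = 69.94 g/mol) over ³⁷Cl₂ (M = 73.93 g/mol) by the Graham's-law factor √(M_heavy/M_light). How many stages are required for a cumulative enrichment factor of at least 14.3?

96

With α = √(73.93/69.94) per stage, ln α = ½ ln(1.05705) = 0.02774.
Need α^N ≥ 14.3 ⇒ N ≥ ln(14.3) / ln α = 2.660 / 0.02774 = 95.90.
Minimum whole number of stages: N = 96.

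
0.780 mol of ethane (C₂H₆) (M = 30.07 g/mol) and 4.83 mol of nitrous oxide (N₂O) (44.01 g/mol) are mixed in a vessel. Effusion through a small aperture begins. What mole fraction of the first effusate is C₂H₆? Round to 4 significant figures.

Effusion rate of each component ∝ n_i/√M_i (partial pressure × 1/√M).
So x_C₂H₆ in the escaping gas = (n_C₂H₆/√M_C₂H₆) / Σ(n_i/√M_i)
= (0.780/√30.07) / (0.780/√30.07 + 4.83/√44.01) = 0.1422/(0.1422 + 0.7281) = 0.1634.

0.1634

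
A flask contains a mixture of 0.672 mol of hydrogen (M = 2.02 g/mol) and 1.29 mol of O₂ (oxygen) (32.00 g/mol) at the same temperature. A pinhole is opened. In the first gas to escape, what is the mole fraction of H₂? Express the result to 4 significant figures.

Each component's effusion rate ∝ (its partial pressure)·(1/√M) ∝ n_i/√M_i.
So x_H₂ in the escaping gas = (n_H₂/√M_H₂) / Σ(n_i/√M_i)
= (0.672/√2.02) / (0.672/√2.02 + 1.29/√32.00) = 0.4728/(0.4728 + 0.2280) = 0.6746.

0.6746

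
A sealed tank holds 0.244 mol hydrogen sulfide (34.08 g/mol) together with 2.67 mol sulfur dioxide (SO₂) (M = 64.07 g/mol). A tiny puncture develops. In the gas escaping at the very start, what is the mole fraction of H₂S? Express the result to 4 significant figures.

0.1113

Each component's effusion rate ∝ (its partial pressure)·(1/√M) ∝ n_i/√M_i.
Mole fraction of H₂S in the effusate = (n_H₂S/√M_H₂S) / (n_H₂S/√M_H₂S + n_SO₂/√M_SO₂)
= (0.244/√34.08) / (0.244/√34.08 + 2.67/√64.07) = 0.04180/(0.04180 + 0.3336) = 0.1113.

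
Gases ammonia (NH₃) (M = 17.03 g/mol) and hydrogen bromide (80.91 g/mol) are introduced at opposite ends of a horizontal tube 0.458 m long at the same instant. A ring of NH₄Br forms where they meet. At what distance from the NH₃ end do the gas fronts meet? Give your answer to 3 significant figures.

0.314 m

Distances travelled in equal time are proportional to diffusion rates, so d_NH₃/d_HBr = √(M_HBr/M_NH₃) = √(80.91/17.03) = 2.180.
With d_NH₃ + d_HBr = 0.458 m, d_HBr = 0.458/(1 + 2.180) = 0.1440 m.
d_NH₃ = 0.458 − 0.1440 = 0.314 m.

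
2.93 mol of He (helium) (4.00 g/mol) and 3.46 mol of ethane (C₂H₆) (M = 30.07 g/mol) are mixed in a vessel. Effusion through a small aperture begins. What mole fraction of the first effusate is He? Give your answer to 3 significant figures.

0.699

Rate_i ∝ x_i/√M_i (Graham's law weighted by mole fraction), so the effusate composition follows n_i/√M_i.
Mole fraction of He in the effusate = (n_He/√M_He) / (n_He/√M_He + n_C₂H₆/√M_C₂H₆)
= (2.93/√4.00) / (2.93/√4.00 + 3.46/√30.07) = 1.465/(1.465 + 0.6310) = 0.699.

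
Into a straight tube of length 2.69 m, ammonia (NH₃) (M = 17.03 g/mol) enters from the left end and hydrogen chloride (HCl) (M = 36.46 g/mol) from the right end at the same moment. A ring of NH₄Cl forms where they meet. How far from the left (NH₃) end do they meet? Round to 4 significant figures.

1.598 m

Graham's law gives d_NH₃/d_HCl = rate_NH₃/rate_HCl = √(M_HCl/M_NH₃) = √(36.46/17.03) = 1.463.
With d_NH₃ + d_HCl = 2.69 m, d_HCl = 2.69/(1 + 1.463) = 1.092 m.
d_NH₃ = 2.69 − 1.092 = 1.598 m.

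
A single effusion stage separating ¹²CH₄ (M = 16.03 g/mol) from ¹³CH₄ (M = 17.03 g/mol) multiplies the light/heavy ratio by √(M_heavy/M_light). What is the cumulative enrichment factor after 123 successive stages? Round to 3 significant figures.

Each stage multiplies the ratio by α = √(17.03/16.03), so after 123 stages the overall factor is α^123 = (17.03/16.03)^(123/2).
= 1.06238^(123/2) = 41.3.

41.3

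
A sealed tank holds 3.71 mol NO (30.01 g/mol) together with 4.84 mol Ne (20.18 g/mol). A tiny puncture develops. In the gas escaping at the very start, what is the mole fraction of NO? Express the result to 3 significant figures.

0.386

Rate_i ∝ x_i/√M_i (Graham's law weighted by mole fraction), so the effusate composition follows n_i/√M_i.
So x_NO in the escaping gas = (n_NO/√M_NO) / Σ(n_i/√M_i)
= (3.71/√30.01) / (3.71/√30.01 + 4.84/√20.18) = 0.6772/(0.6772 + 1.077) = 0.386.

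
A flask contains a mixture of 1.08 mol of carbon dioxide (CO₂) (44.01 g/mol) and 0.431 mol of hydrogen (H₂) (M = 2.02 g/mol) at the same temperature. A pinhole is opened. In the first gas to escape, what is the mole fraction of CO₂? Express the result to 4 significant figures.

The effusion rate of species i is ∝ p_i/√M_i ∝ n_i/√M_i.
So x_CO₂ in the escaping gas = (n_CO₂/√M_CO₂) / Σ(n_i/√M_i)
= (1.08/√44.01) / (1.08/√44.01 + 0.431/√2.02) = 0.1628/(0.1628 + 0.3033) = 0.3493.

0.3493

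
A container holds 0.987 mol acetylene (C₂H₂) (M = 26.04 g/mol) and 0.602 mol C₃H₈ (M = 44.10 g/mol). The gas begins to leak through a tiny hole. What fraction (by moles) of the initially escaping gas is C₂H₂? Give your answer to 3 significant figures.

0.681

Rate_i ∝ x_i/√M_i (Graham's law weighted by mole fraction), so the effusate composition follows n_i/√M_i.
Mole fraction of C₂H₂ in the effusate = (n_C₂H₂/√M_C₂H₂) / (n_C₂H₂/√M_C₂H₂ + n_C₃H₈/√M_C₃H₈)
= (0.987/√26.04) / (0.987/√26.04 + 0.602/√44.10) = 0.1934/(0.1934 + 0.09065) = 0.681.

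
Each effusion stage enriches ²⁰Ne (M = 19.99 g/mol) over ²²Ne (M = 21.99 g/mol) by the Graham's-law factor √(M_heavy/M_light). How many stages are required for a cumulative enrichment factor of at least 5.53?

36

Per stage α = (21.99/19.99)^(1/2) = 1.10005^0.5, giving ln α = 0.04768.
Need α^N ≥ 5.53 ⇒ N ≥ ln(5.53) / ln α = 1.710 / 0.04768 = 35.87.
So at least 36 stages are needed.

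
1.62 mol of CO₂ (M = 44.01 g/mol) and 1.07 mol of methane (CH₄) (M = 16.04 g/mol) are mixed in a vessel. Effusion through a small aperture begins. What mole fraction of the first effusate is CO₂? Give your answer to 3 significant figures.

0.478

The effusion rate of species i is ∝ p_i/√M_i ∝ n_i/√M_i.
Mole fraction of CO₂ in the effusate = (n_CO₂/√M_CO₂) / (n_CO₂/√M_CO₂ + n_CH₄/√M_CH₄)
= (1.62/√44.01) / (1.62/√44.01 + 1.07/√16.04) = 0.2442/(0.2442 + 0.2672) = 0.478.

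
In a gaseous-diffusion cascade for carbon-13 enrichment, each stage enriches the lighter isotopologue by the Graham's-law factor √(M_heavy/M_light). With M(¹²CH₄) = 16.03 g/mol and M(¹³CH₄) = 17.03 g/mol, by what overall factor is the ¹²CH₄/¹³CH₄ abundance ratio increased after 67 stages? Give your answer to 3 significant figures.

7.59

Overall factor = α^67 with α = √(17.03/16.03), i.e. (17.03/16.03)^(67/2).
= 1.06238^(67/2) = 7.59.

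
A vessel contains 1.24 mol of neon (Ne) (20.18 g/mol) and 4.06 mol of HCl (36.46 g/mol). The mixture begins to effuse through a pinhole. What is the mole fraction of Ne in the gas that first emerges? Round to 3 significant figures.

0.291

Effusion rate of each component ∝ n_i/√M_i (partial pressure × 1/√M).
x_Ne(eff) = (n_Ne/√M_Ne) / (n_Ne/√M_Ne + n_HCl/√M_HCl)
= (1.24/√20.18) / (1.24/√20.18 + 4.06/√36.46) = 0.2760/(0.2760 + 0.6724) = 0.291.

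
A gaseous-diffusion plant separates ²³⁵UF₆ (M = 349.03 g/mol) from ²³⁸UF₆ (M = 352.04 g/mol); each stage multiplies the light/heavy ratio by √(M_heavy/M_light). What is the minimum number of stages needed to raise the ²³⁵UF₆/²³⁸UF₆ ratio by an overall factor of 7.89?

482

Per stage α = (352.04/349.03)^(1/2) = 1.00862^0.5, giving ln α = 0.004293.
Need α^N ≥ 7.89 ⇒ N ≥ ln(7.89) / ln α = 2.066 / 0.004293 = 481.10.
Minimum whole number of stages: N = 482.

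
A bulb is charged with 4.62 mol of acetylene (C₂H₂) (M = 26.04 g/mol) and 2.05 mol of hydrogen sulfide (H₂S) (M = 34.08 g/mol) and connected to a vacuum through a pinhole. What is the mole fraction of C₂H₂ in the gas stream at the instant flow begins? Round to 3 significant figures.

Rate_i ∝ x_i/√M_i (Graham's law weighted by mole fraction), so the effusate composition follows n_i/√M_i.
So x_C₂H₂ in the escaping gas = (n_C₂H₂/√M_C₂H₂) / Σ(n_i/√M_i)
= (4.62/√26.04) / (4.62/√26.04 + 2.05/√34.08) = 0.9054/(0.9054 + 0.3512) = 0.721.

0.721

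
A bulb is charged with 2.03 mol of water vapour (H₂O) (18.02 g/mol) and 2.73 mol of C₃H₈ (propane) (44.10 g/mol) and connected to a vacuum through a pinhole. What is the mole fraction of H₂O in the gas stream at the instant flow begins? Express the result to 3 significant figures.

0.538

Rate_i ∝ x_i/√M_i (Graham's law weighted by mole fraction), so the effusate composition follows n_i/√M_i.
So x_H₂O in the escaping gas = (n_H₂O/√M_H₂O) / Σ(n_i/√M_i)
= (2.03/√18.02) / (2.03/√18.02 + 2.73/√44.10) = 0.4782/(0.4782 + 0.4111) = 0.538.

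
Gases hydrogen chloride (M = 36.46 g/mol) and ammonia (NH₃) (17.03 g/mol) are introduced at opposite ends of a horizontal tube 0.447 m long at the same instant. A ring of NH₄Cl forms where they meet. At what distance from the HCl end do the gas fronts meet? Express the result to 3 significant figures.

Graham's law gives d_HCl/d_NH₃ = rate_HCl/rate_NH₃ = √(M_NH₃/M_HCl) = √(17.03/36.46) = 0.6834.
With d_HCl + d_NH₃ = 0.447 m, d_NH₃ = 0.447/(1 + 0.6834) = 0.2655 m.
d_HCl = 0.447 − 0.2655 = 0.181 m.

0.181 m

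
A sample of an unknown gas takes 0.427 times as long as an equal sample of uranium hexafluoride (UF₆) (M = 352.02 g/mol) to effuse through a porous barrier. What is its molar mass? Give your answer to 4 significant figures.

64.18 g/mol

Since effusion rate ∝ 1/√M, t_X/t_UF₆ = √(M_X/M_UF₆).
0.427 = √(M_X/352.02)
M_X = 352.02 × 0.427² = 352.02 × 0.1823 = 64.18 g/mol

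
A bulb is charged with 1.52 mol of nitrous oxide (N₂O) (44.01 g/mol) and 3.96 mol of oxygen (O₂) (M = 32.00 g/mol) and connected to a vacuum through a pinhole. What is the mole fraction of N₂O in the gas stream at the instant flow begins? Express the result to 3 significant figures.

Each component's effusion rate ∝ (its partial pressure)·(1/√M) ∝ n_i/√M_i.
So x_N₂O in the escaping gas = (n_N₂O/√M_N₂O) / Σ(n_i/√M_i)
= (1.52/√44.01) / (1.52/√44.01 + 3.96/√32.00) = 0.2291/(0.2291 + 0.7000) = 0.247.

0.247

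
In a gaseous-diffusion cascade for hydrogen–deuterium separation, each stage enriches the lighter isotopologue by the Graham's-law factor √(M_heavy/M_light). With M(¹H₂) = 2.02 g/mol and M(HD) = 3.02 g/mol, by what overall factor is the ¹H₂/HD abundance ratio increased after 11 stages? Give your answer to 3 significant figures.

After 11 stages the ratio has grown by (√(3.02/2.02))^11 = (3.02/2.02)^(11/2).
= 1.49505^(11/2) = 9.13.

9.13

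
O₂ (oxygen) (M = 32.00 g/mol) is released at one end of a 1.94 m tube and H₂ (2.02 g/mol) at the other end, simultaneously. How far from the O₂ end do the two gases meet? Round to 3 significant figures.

The fronts meet when d_O₂ + d_H₂ = L with d_O₂/d_H₂ = √(M_H₂/M_O₂) (Graham's law). Here √(M_H₂/M_O₂) = √(2.02/32.00) = 0.2512.
With d_O₂ + d_H₂ = 1.94 m, d_H₂ = 1.94/(1 + 0.2512) = 1.550 m.
d_O₂ = 1.94 − 1.550 = 0.390 m.

0.390 m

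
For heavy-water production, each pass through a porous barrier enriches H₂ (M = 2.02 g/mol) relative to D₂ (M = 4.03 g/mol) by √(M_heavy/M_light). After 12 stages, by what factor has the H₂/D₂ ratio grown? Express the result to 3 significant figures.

After 12 stages the ratio has grown by (√(4.03/2.02))^12 = (4.03/2.02)^(12/2).
= 1.99505^6 = 63.1.

63.1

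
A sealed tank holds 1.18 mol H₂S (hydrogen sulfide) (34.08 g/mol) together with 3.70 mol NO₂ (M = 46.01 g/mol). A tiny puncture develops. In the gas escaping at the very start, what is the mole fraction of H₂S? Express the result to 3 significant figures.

0.270

The effusion rate of species i is ∝ p_i/√M_i ∝ n_i/√M_i.
Mole fraction of H₂S in the effusate = (n_H₂S/√M_H₂S) / (n_H₂S/√M_H₂S + n_NO₂/√M_NO₂)
= (1.18/√34.08) / (1.18/√34.08 + 3.70/√46.01) = 0.2021/(0.2021 + 0.5455) = 0.270.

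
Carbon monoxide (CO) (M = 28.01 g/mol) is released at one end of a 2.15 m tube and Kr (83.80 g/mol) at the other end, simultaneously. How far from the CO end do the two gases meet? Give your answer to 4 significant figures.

In equal time, each gas travels a distance ∝ its rate ∝ 1/√M, so d_CO/d_Kr = √(M_Kr/M_CO) = √(83.80/28.01) = 1.730.
With d_CO + d_Kr = 2.15 m, d_Kr = 2.15/(1 + 1.730) = 0.7876 m.
d_CO = 2.15 − 0.7876 = 1.362 m.

1.362 m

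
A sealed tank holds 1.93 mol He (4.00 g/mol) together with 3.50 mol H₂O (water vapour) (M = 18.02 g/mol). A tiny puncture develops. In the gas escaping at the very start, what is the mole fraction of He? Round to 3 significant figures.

Rate_i ∝ x_i/√M_i (Graham's law weighted by mole fraction), so the effusate composition follows n_i/√M_i.
So x_He in the escaping gas = (n_He/√M_He) / Σ(n_i/√M_i)
= (1.93/√4.00) / (1.93/√4.00 + 3.50/√18.02) = 0.9650/(0.9650 + 0.8245) = 0.539.

0.539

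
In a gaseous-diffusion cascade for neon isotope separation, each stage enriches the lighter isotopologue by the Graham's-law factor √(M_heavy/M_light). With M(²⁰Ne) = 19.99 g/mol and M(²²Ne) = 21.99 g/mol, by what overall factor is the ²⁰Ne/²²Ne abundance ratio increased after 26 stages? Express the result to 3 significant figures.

3.45

After 26 stages the ratio has grown by (√(21.99/19.99))^26 = (21.99/19.99)^(26/2).
= 1.10005^13 = 3.45.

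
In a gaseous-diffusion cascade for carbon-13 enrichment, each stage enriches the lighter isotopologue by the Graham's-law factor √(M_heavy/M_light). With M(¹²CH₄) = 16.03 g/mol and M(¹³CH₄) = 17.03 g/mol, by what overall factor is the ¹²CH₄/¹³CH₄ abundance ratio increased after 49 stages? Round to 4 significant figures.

The single-stage factor is √(M_heavy/M_light), so 49 stages give [√(17.03/16.03)]^49 = (17.03/16.03)^(49/2).
= 1.06238^(49/2) = 4.404.

4.404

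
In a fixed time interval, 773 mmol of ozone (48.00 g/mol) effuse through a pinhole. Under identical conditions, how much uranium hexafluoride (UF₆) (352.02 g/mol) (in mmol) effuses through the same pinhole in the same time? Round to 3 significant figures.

285 mmol

From Graham's law, rate_UF₆/rate_O₃ = √(M_O₃/M_UF₆) = √(48.00/352.02) = √0.1364 = 0.3693.
So the amount for UF₆ is 773 × 0.3693 = 285 mmol.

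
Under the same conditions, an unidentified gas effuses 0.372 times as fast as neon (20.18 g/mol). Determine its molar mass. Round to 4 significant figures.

145.8 g/mol

Since effusion rate ∝ 1/√M, rate_X/rate_Ne = √(M_Ne/M_X).
0.372 = √(20.18/M_X)
M_X = 20.18 / 0.372² = 20.18 / 0.1384 = 145.8 g/mol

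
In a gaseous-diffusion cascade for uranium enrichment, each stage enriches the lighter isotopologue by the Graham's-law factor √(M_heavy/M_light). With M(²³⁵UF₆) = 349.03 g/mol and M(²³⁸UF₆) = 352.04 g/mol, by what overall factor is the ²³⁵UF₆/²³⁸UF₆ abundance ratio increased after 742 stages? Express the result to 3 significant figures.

24.2

After 742 stages the ratio has grown by (√(352.04/349.03))^742 = (352.04/349.03)^(742/2).
= 1.00862^371 = 24.2.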